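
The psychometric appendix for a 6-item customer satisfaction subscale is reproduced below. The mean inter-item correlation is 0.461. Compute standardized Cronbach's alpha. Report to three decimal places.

Standardized α = k·r̄ / (1 + (k−1)·r̄) = 6 × 0.461 / (1 + 5 × 0.461)
  = 2.7660 / 3.3050 = 0.837

standardized Cronbach's alpha = 0.837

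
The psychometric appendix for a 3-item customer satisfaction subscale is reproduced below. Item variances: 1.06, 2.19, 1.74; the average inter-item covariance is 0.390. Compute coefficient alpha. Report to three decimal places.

coefficient alpha = 0.479

ΣVar(i) = 1.06 + 2.19 + 1.74 = 4.99
Sum of the 3 distinct covariances = 3 × 0.390 = 1.170
total variance = ΣVar(i) + 2·Σcov = 4.99 + 2 × 1.170 = 7.330
α = (3/2)·(1 − 4.99/7.330) = 0.479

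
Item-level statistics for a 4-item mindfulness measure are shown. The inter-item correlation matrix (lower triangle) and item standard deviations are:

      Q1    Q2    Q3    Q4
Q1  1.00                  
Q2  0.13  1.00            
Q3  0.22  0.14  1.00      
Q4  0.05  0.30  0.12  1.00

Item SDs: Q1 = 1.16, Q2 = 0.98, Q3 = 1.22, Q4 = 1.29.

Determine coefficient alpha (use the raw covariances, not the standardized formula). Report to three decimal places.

Σσ²ᵢ = 1.16² + 0.98² + 1.22² + 1.29² = 5.4585
Covariances σ_ij = r_ij · s_i · s_j:
  σ(Q1,Q2) = 0.13 × 1.16 × 0.98 = 0.1478
  σ(Q1,Q3) = 0.22 × 1.16 × 1.22 = 0.3113
  σ(Q1,Q4) = 0.05 × 1.16 × 1.29 = 0.0748
  σ(Q2,Q3) = 0.14 × 0.98 × 1.22 = 0.1674
  σ(Q2,Q4) = 0.30 × 0.98 × 1.29 = 0.3793
  σ(Q3,Q4) = 0.12 × 1.22 × 1.29 = 0.1889
σ²_T = Σσ²ᵢ + 2·Σσ_ij = 5.4585 + 2 × 1.2695 = 7.9975
α = (4/3)·(1 − 5.4585/7.9975) = 0.423

coefficient alpha = 0.423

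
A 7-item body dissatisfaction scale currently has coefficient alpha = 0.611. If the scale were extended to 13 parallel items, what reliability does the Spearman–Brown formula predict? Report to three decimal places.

predicted reliability = 0.745

Length factor m = 13/7 = 1.8571
α' = m·α / (1 + (m−1)·α)
   = 13/7 × 0.611 / (1 + (13/7 − 1) × 0.611)
   = 1.1347 / 1.5237 = 0.745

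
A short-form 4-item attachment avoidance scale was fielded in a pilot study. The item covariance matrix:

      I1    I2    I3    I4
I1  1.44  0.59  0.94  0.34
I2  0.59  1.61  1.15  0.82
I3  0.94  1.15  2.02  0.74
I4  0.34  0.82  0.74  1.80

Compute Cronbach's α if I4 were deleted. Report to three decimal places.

Remaining items: I1, I2, I3 (k = 3).
ΣVar(i) = 1.44 + 1.61 + 2.02 = 5.07
total variance = 5.07 + 2 × 2.68 = 10.43
α (item deleted) = (3/2)·(1 − 5.07/10.43) = 0.771

Cronbach's α = 0.771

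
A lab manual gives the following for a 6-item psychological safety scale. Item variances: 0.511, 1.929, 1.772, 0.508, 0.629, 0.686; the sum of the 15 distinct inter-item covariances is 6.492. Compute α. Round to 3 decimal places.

Σσ²ᵢ = 0.511 + 1.929 + 1.772 + 0.508 + 0.629 + 0.686 = 6.035
Sum of distinct covariances = 6.492
σ²_T = Σσ²ᵢ + 2·Σcov = 6.035 + 2 × 6.492 = 19.019
α = (6/5)·(1 − 6.035/19.019) = 0.819

α = 0.819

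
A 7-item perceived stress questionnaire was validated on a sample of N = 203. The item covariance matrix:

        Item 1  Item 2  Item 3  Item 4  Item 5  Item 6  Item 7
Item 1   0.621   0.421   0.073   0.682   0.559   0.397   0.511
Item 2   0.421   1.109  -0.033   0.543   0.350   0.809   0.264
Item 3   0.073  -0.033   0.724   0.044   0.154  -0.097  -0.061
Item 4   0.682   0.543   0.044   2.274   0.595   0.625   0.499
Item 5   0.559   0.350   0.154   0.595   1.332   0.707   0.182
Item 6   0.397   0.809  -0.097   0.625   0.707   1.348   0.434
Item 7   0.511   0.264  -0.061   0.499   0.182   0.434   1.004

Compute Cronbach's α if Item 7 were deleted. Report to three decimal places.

Cronbach's α = 0.734

Remaining items: Item 1, Item 2, Item 3, Item 4, Item 5, Item 6 (k = 6).
ΣVar(i) = 0.621 + 1.109 + 0.724 + 2.274 + 1.332 + 1.348 = 7.408
total variance = 7.408 + 2 × 5.829 = 19.066
α (item deleted) = (6/5)·(1 − 7.408/19.066) = 0.734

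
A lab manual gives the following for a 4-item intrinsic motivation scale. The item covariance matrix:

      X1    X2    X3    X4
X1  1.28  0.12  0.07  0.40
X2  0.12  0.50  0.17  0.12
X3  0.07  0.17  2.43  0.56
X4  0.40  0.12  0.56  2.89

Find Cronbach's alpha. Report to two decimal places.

sum of item variances = 1.28 + 0.50 + 2.43 + 2.89 = 7.10
Sum of the distinct covariances = 1.44
σ²_T = 7.10 + 2 × 1.44 = 9.98
α = (k/(k−1))·(1 − sum of item variances/σ²_T) = (4/3)·(1 − 7.10/9.98) = 0.38

α = 0.38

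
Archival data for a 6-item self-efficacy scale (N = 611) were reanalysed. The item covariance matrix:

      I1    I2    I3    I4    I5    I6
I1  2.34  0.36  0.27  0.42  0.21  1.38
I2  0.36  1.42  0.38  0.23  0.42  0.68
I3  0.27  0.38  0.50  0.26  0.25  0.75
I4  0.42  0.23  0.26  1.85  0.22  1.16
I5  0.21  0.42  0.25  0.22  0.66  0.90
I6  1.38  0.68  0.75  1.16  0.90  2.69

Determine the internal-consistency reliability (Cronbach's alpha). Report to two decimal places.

ΣVar(i) = 2.34 + 1.42 + 0.50 + 1.85 + 0.66 + 2.69 = 9.46
Σ_{i<j} σ_ij = 7.89
Var(T) = 9.46 + 2 × 7.89 = 25.24
α = (k/(k−1))·(1 − ΣVar(i)/Var(T)) = (6/5)·(1 − 9.46/25.24) = 0.75

α = 0.75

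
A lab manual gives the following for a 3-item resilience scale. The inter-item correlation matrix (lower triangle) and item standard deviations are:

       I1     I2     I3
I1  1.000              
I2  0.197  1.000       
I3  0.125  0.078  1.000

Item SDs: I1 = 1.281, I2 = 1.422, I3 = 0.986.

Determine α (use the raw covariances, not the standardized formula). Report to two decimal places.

α = 0.32

Σσ²ᵢ = 1.281² + 1.422² + 0.986² = 4.6352
Covariances σ_ij = r_ij · s_i · s_j:
  σ(I1,I2) = 0.197 × 1.281 × 1.422 = 0.3589
  σ(I1,I3) = 0.125 × 1.281 × 0.986 = 0.1579
  σ(I2,I3) = 0.078 × 1.422 × 0.986 = 0.1094
σ²_T = Σσ²ᵢ + 2·Σσ_ij = 4.6352 + 2 × 0.6262 = 5.8876
α = (3/2)·(1 − 4.6352/5.8876) = 0.32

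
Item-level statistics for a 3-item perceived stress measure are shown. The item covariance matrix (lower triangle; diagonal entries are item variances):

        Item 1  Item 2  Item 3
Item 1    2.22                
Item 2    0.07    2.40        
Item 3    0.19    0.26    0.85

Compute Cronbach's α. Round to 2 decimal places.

Cronbach's α = 0.24

Σσᵢ² = 2.22 + 2.40 + 0.85 = 5.47
Sum of the distinct covariances = 0.52
σ²_total = 5.47 + 2 × 0.52 = 6.51
α = (k/(k−1))·(1 − Σσᵢ²/σ²_total) = (3/2)·(1 − 5.47/6.51) = 0.24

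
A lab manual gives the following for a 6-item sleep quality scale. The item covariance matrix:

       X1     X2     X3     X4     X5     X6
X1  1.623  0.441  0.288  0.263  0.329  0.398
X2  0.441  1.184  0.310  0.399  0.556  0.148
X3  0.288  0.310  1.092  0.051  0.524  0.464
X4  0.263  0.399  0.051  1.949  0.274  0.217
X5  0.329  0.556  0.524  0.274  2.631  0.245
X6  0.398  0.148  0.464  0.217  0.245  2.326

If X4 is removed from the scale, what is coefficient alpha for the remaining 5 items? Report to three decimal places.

Remaining items: X1, X2, X3, X5, X6 (k = 5).
Σσ²ᵢ = 1.623 + 1.184 + 1.092 + 2.631 + 2.326 = 8.856
total variance = 8.856 + 2 × 3.703 = 16.262
α (item deleted) = (5/4)·(1 − 8.856/16.262) = 0.569

α = 0.569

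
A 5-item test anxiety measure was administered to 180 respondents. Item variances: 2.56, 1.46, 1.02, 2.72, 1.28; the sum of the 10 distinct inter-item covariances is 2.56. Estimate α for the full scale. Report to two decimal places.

α = 0.45

ΣVar(i) = 2.56 + 1.46 + 1.02 + 2.72 + 1.28 = 9.04
Sum of distinct covariances = 2.56
total variance = ΣVar(i) + 2·Σcov = 9.04 + 2 × 2.56 = 14.16
α = (5/4)·(1 − 9.04/14.16) = 0.45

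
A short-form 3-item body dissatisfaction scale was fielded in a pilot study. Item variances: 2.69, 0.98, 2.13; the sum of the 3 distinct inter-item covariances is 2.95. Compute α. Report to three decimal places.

α = 0.756

Σσ²ᵢ = 2.69 + 0.98 + 2.13 = 5.80
Sum of distinct covariances = 2.95
σ²_T = Σσ²ᵢ + 2·Σcov = 5.80 + 2 × 2.95 = 11.70
α = (3/2)·(1 − 5.80/11.70) = 0.756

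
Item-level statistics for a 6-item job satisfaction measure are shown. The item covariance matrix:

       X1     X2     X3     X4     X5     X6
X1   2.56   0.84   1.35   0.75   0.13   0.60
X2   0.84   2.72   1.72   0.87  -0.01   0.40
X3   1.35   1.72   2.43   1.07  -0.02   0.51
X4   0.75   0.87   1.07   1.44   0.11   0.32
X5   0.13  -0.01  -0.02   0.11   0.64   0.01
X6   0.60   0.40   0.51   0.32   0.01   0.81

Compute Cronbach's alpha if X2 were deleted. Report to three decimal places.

Remaining items: X1, X3, X4, X5, X6 (k = 5).
Σσ²ᵢ = 2.56 + 2.43 + 1.44 + 0.64 + 0.81 = 7.88
σ²_total = 7.88 + 2 × 4.83 = 17.54
α (item deleted) = (5/4)·(1 − 7.88/17.54) = 0.688

Cronbach's alpha = 0.688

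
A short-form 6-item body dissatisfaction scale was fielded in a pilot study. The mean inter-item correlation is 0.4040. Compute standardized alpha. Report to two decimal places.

α = 0.80

Standardized α = k·r̄ / (1 + (k−1)·r̄) = 6 × 0.4040 / (1 + 5 × 0.4040)
  = 2.4240 / 3.0200 = 0.80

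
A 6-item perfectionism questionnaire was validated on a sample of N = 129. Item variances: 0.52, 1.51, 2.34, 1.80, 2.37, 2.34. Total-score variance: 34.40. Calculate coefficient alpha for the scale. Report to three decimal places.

coefficient alpha = 0.820

Σσᵢ² = 0.52 + 1.51 + 2.34 + 1.80 + 2.37 + 2.34 = 10.88
α = (k/(k−1))·(1 − Σσᵢ²/total variance) = (6/5)·(1 − 10.88/34.40) = 0.820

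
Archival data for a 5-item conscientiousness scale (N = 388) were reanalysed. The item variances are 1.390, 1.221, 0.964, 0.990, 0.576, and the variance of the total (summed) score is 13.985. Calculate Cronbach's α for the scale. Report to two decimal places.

Σσᵢ² = 1.390 + 1.221 + 0.964 + 0.990 + 0.576 = 5.141
α = (k/(k−1))·(1 − Σσᵢ²/σ²_T) = (5/4)·(1 − 5.141/13.985) = 0.79

Cronbach's α = 0.79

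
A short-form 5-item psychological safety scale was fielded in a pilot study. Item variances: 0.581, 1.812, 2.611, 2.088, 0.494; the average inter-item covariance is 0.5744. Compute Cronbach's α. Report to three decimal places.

Cronbach's α = 0.753

Σσᵢ² = 0.581 + 1.812 + 2.611 + 2.088 + 0.494 = 7.586
Sum of the 10 distinct covariances = 10 × 0.5744 = 5.7440
σ²_T = Σσᵢ² + 2·Σcov = 7.586 + 2 × 5.7440 = 19.0740
α = (5/4)·(1 − 7.586/19.0740) = 0.753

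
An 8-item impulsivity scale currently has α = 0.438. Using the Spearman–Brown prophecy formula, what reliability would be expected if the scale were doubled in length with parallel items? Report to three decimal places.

predicted reliability = 0.609

Length factor m = 2
α' = m·α / (1 + (m−1)·α)
   = 2 × 0.438 / (1 + (2 − 1) × 0.438)
   = 0.8760 / 1.4380 = 0.609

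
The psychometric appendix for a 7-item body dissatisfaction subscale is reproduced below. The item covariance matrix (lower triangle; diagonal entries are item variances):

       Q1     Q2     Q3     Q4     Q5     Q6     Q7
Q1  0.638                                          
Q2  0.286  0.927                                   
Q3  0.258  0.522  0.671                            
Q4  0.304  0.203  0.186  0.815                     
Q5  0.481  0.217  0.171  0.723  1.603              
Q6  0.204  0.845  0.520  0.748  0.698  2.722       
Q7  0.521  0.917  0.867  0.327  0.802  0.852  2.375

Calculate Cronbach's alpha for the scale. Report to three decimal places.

Σσ²ᵢ = 0.638 + 0.927 + 0.671 + 0.815 + 1.603 + 2.722 + 2.375 = 9.751
Sum of off-diagonal covariances = 10.652
total variance = 9.751 + 2 × 10.652 = 31.055
α = (k/(k−1))·(1 − Σσ²ᵢ/total variance) = (7/6)·(1 − 9.751/31.055) = 0.800

α = 0.800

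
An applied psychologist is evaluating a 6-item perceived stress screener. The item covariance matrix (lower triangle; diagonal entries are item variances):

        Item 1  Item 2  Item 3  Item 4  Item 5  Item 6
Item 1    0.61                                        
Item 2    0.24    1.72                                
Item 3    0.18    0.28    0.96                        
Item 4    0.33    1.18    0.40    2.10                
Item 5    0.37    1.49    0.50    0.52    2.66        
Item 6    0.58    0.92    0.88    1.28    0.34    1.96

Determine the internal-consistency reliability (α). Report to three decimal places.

Σσᵢ² = 0.61 + 1.72 + 0.96 + 2.10 + 2.66 + 1.96 = 10.01
Sum of the distinct covariances = 9.49
Var(T) = 10.01 + 2 × 9.49 = 28.99
α = (k/(k−1))·(1 − Σσᵢ²/Var(T)) = (6/5)·(1 − 10.01/28.99) = 0.786

α = 0.786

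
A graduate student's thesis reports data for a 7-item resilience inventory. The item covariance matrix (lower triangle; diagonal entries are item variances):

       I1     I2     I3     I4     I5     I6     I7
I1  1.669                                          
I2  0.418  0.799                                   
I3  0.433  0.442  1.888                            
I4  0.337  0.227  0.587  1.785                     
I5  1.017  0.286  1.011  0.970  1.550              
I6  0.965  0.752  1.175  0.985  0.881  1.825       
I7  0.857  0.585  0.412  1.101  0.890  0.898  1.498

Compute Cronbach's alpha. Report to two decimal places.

sum of item variances = 1.669 + 0.799 + 1.888 + 1.785 + 1.550 + 1.825 + 1.498 = 11.014
Sum of the distinct covariances = 15.229
σ²_T = 11.014 + 2 × 15.229 = 41.472
α = (k/(k−1))·(1 − sum of item variances/σ²_T) = (7/6)·(1 − 11.014/41.472) = 0.86

α = 0.86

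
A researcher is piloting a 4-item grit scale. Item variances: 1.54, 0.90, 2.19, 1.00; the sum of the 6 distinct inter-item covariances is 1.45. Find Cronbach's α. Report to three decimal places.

Σσ²ᵢ = 1.54 + 0.90 + 2.19 + 1.00 = 5.63
Sum of distinct covariances = 1.45
Var(T) = Σσ²ᵢ + 2·Σcov = 5.63 + 2 × 1.45 = 8.53
α = (4/3)·(1 − 5.63/8.53) = 0.453

Cronbach's α = 0.453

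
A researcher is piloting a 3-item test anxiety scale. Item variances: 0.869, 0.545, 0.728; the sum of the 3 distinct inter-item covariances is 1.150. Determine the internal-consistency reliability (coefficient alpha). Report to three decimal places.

Σσ²ᵢ = 0.869 + 0.545 + 0.728 = 2.142
Sum of distinct covariances = 1.150
Var(T) = Σσ²ᵢ + 2·Σcov = 2.142 + 2 × 1.150 = 4.442
α = (3/2)·(1 − 2.142/4.442) = 0.777

coefficient alpha = 0.777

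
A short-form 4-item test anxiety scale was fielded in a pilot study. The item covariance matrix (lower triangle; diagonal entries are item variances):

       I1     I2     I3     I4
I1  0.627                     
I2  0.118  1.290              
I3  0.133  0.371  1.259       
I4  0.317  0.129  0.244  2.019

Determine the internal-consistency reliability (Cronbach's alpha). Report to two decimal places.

Σσᵢ² = 0.627 + 1.290 + 1.259 + 2.019 = 5.195
Σ_{i<j} σ_ij = 1.312
Var(T) = 5.195 + 2 × 1.312 = 7.819
α = (k/(k−1))·(1 − Σσᵢ²/Var(T)) = (4/3)·(1 − 5.195/7.819) = 0.45

Cronbach's alpha = 0.45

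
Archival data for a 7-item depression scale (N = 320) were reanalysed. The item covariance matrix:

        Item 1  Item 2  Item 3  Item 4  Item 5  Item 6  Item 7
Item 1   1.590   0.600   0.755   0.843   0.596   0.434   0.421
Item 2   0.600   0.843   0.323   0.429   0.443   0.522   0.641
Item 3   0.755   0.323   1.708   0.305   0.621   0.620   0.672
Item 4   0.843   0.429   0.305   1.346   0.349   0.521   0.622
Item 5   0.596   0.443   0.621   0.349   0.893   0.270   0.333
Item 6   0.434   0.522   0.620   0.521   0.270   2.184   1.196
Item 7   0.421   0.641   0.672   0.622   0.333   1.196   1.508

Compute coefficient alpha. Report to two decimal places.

α = 0.81

sum of item variances = 1.590 + 0.843 + 1.708 + 1.346 + 0.893 + 2.184 + 1.508 = 10.072
Σ_{i<j} σ_ij = 11.516
σ²_total = 10.072 + 2 × 11.516 = 33.104
α = (k/(k−1))·(1 − sum of item variances/σ²_total) = (7/6)·(1 − 10.072/33.104) = 0.81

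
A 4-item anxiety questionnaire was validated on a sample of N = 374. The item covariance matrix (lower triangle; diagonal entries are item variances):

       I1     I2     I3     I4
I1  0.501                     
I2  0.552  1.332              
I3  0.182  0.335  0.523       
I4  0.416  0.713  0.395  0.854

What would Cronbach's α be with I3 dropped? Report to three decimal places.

α = 0.834

Remaining items: I1, I2, I4 (k = 3).
Σσᵢ² = 0.501 + 1.332 + 0.854 = 2.687
total variance = 2.687 + 2 × 1.681 = 6.049
α (item deleted) = (3/2)·(1 − 2.687/6.049) = 0.834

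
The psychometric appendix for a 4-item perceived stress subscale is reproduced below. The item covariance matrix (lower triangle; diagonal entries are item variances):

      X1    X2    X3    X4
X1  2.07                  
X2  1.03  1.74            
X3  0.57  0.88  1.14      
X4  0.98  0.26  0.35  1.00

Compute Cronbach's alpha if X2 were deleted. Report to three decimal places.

α = 0.712

Remaining items: X1, X3, X4 (k = 3).
Σσ²ᵢ = 2.07 + 1.14 + 1.00 = 4.21
total variance = 4.21 + 2 × 1.90 = 8.01
α (item deleted) = (3/2)·(1 − 4.21/8.01) = 0.712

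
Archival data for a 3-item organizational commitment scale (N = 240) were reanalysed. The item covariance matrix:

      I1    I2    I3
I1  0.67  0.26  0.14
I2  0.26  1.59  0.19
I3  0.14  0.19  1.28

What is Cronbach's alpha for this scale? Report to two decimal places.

α = 0.38

sum of item variances = 0.67 + 1.59 + 1.28 = 3.54
Sum of the distinct covariances = 0.59
σ²_total = 3.54 + 2 × 0.59 = 4.72
α = (k/(k−1))·(1 − sum of item variances/σ²_total) = (3/2)·(1 − 3.54/4.72) = 0.38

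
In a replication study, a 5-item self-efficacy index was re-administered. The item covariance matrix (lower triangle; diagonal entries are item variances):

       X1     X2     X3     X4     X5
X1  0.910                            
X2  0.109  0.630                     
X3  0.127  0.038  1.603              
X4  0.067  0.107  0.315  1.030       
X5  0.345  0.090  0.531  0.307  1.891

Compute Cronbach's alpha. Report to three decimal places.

ΣVar(i) = 0.910 + 0.630 + 1.603 + 1.030 + 1.891 = 6.064
Sum of off-diagonal covariances = 2.036
total variance = 6.064 + 2 × 2.036 = 10.136
α = (k/(k−1))·(1 − ΣVar(i)/total variance) = (5/4)·(1 − 6.064/10.136) = 0.502

Cronbach's alpha = 0.502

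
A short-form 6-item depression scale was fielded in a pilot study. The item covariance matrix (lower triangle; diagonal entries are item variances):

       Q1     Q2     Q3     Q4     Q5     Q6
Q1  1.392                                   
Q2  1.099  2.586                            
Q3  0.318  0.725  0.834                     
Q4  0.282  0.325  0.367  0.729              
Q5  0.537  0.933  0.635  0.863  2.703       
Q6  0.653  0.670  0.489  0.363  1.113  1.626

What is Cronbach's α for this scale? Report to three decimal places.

Cronbach's α = 0.786

Σσ²ᵢ = 1.392 + 2.586 + 0.834 + 0.729 + 2.703 + 1.626 = 9.870
Σ_{i<j} σ_ij = 9.372
σ²_total = 9.870 + 2 × 9.372 = 28.614
α = (k/(k−1))·(1 − Σσ²ᵢ/σ²_total) = (6/5)·(1 − 9.870/28.614) = 0.786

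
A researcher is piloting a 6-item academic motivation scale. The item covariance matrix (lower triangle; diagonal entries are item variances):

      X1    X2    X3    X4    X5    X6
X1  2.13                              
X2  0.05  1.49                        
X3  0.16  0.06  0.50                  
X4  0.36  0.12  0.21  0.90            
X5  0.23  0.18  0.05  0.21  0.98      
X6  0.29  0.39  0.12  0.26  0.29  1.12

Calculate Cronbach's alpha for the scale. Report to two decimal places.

Cronbach's alpha = 0.55

Σσᵢ² = 2.13 + 1.49 + 0.50 + 0.90 + 0.98 + 1.12 = 7.12
Sum of off-diagonal covariances = 2.98
total variance = 7.12 + 2 × 2.98 = 13.08
α = (k/(k−1))·(1 − Σσᵢ²/total variance) = (6/5)·(1 − 7.12/13.08) = 0.55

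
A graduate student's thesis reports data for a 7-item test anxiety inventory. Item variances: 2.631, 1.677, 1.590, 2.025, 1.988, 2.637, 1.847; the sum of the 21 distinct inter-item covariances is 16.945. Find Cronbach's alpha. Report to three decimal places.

Cronbach's alpha = 0.819

Σσᵢ² = 2.631 + 1.677 + 1.590 + 2.025 + 1.988 + 2.637 + 1.847 = 14.395
Sum of distinct covariances = 16.945
Var(T) = Σσᵢ² + 2·Σcov = 14.395 + 2 × 16.945 = 48.285
α = (7/6)·(1 − 14.395/48.285) = 0.819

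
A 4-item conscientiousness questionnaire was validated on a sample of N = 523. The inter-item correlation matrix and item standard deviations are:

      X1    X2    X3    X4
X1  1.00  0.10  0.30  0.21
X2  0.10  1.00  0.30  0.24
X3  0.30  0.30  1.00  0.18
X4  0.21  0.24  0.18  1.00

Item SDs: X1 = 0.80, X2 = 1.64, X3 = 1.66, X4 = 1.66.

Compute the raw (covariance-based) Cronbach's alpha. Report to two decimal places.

Σσ²ᵢ = 0.80² + 1.64² + 1.66² + 1.66² = 8.8408
Covariances σ_ij = r_ij · s_i · s_j:
  σ(X1,X2) = 0.10 × 0.80 × 1.64 = 0.1312
  σ(X1,X3) = 0.30 × 0.80 × 1.66 = 0.3984
  σ(X1,X4) = 0.21 × 0.80 × 1.66 = 0.2789
  σ(X2,X3) = 0.30 × 1.64 × 1.66 = 0.8167
  σ(X2,X4) = 0.24 × 1.64 × 1.66 = 0.6534
  σ(X3,X4) = 0.18 × 1.66 × 1.66 = 0.4960
σ²_T = Σσ²ᵢ + 2·Σσ_ij = 8.8408 + 2 × 2.7746 = 14.3900
α = (4/3)·(1 − 8.8408/14.3900) = 0.51

Cronbach's alpha = 0.51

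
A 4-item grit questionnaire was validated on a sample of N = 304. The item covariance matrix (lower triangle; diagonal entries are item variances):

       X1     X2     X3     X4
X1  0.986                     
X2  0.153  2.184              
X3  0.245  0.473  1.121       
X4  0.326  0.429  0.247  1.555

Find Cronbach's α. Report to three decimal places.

sum of item variances = 0.986 + 2.184 + 1.121 + 1.555 = 5.846
Sum of off-diagonal covariances = 1.873
total variance = 5.846 + 2 × 1.873 = 9.592
α = (k/(k−1))·(1 − sum of item variances/total variance) = (4/3)·(1 − 5.846/9.592) = 0.521

α = 0.521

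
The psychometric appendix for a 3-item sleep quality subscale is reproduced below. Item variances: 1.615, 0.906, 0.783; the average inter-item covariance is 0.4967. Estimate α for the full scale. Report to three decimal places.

α = 0.711

sum of item variances = 1.615 + 0.906 + 0.783 = 3.304
Sum of the 3 distinct covariances = 3 × 0.4967 = 1.4901
σ²_T = sum of item variances + 2·Σcov = 3.304 + 2 × 1.4901 = 6.2842
α = (3/2)·(1 − 3.304/6.2842) = 0.711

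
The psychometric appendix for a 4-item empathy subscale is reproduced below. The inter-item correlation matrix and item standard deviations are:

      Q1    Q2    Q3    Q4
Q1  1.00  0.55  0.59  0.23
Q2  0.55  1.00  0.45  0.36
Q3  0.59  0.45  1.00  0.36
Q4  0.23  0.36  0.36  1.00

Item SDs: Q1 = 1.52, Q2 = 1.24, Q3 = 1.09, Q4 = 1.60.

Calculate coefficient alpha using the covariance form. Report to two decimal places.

α = 0.72

Σσ²ᵢ = 1.52² + 1.24² + 1.09² + 1.60² = 7.5961
Covariances σ_ij = r_ij · s_i · s_j:
  σ(Q1,Q2) = 0.55 × 1.52 × 1.24 = 1.0366
  σ(Q1,Q3) = 0.59 × 1.52 × 1.09 = 0.9775
  σ(Q1,Q4) = 0.23 × 1.52 × 1.60 = 0.5594
  σ(Q2,Q3) = 0.45 × 1.24 × 1.09 = 0.6082
  σ(Q2,Q4) = 0.36 × 1.24 × 1.60 = 0.7142
  σ(Q3,Q4) = 0.36 × 1.09 × 1.60 = 0.6278
σ²_T = Σσ²ᵢ + 2·Σσ_ij = 7.5961 + 2 × 4.5237 = 16.6435
α = (4/3)·(1 − 7.5961/16.6435) = 0.72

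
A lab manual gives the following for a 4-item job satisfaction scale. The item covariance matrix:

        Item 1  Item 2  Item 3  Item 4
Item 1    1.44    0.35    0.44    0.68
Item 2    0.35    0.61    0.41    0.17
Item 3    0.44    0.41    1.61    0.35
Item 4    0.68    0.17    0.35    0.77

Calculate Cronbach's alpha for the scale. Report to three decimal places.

Cronbach's alpha = 0.693

Σσᵢ² = 1.44 + 0.61 + 1.61 + 0.77 = 4.43
Sum of off-diagonal covariances = 2.40
Var(T) = 4.43 + 2 × 2.40 = 9.23
α = (k/(k−1))·(1 − Σσᵢ²/Var(T)) = (4/3)·(1 − 4.43/9.23) = 0.693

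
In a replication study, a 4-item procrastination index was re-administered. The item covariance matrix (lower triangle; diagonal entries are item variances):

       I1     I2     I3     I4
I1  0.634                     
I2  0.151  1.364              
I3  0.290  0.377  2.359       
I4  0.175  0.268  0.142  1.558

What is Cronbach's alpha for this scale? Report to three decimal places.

α = 0.429

Σσ²ᵢ = 0.634 + 1.364 + 2.359 + 1.558 = 5.915
Sum of the distinct covariances = 1.403
Var(T) = 5.915 + 2 × 1.403 = 8.721
α = (k/(k−1))·(1 − Σσ²ᵢ/Var(T)) = (4/3)·(1 − 5.915/8.721) = 0.429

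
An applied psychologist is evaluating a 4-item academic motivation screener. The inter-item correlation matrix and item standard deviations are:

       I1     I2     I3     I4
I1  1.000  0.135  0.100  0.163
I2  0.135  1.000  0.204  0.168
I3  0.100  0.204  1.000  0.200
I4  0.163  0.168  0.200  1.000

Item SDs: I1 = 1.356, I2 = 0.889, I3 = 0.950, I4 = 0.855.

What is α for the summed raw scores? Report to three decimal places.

Σσ²ᵢ = 1.356² + 0.889² + 0.950² + 0.855² = 4.2626
Covariances σ_ij = r_ij · s_i · s_j:
  σ(I1,I2) = 0.135 × 1.356 × 0.889 = 0.1627
  σ(I1,I3) = 0.100 × 1.356 × 0.950 = 0.1288
  σ(I1,I4) = 0.163 × 1.356 × 0.855 = 0.1890
  σ(I2,I3) = 0.204 × 0.889 × 0.950 = 0.1723
  σ(I2,I4) = 0.168 × 0.889 × 0.855 = 0.1277
  σ(I3,I4) = 0.200 × 0.950 × 0.855 = 0.1625
σ²_T = Σσ²ᵢ + 2·Σσ_ij = 4.2626 + 2 × 0.9430 = 6.1486
α = (4/3)·(1 − 4.2626/6.1486) = 0.409

α = 0.409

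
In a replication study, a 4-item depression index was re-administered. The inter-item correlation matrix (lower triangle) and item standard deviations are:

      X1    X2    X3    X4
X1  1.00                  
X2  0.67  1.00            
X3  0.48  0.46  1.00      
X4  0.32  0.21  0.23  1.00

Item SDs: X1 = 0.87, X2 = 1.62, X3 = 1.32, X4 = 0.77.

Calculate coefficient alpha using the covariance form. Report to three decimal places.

coefficient alpha = 0.703

Σσ²ᵢ = 0.87² + 1.62² + 1.32² + 0.77² = 5.7166
Covariances σ_ij = r_ij · s_i · s_j:
  σ(X1,X2) = 0.67 × 0.87 × 1.62 = 0.9443
  σ(X1,X3) = 0.48 × 0.87 × 1.32 = 0.5512
  σ(X1,X4) = 0.32 × 0.87 × 0.77 = 0.2144
  σ(X2,X3) = 0.46 × 1.62 × 1.32 = 0.9837
  σ(X2,X4) = 0.21 × 1.62 × 0.77 = 0.2620
  σ(X3,X4) = 0.23 × 1.32 × 0.77 = 0.2338
σ²_T = Σσ²ᵢ + 2·Σσ_ij = 5.7166 + 2 × 3.1894 = 12.0954
α = (4/3)·(1 − 5.7166/12.0954) = 0.703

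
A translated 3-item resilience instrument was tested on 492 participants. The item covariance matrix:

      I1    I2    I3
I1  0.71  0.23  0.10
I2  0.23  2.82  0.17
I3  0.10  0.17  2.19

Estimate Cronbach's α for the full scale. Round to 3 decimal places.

Σσᵢ² = 0.71 + 2.82 + 2.19 = 5.72
Sum of off-diagonal covariances = 0.50
Var(T) = 5.72 + 2 × 0.50 = 6.72
α = (k/(k−1))·(1 − Σσᵢ²/Var(T)) = (3/2)·(1 − 5.72/6.72) = 0.223

α = 0.223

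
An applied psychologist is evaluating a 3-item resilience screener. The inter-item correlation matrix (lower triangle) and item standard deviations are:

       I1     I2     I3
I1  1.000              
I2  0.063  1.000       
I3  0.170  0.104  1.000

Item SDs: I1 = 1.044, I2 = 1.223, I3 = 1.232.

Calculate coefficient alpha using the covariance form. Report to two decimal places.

Σσ²ᵢ = 1.044² + 1.223² + 1.232² = 4.1035
Covariances σ_ij = r_ij · s_i · s_j:
  σ(I1,I2) = 0.063 × 1.044 × 1.223 = 0.0804
  σ(I1,I3) = 0.170 × 1.044 × 1.232 = 0.2187
  σ(I2,I3) = 0.104 × 1.223 × 1.232 = 0.1567
σ²_T = Σσ²ᵢ + 2·Σσ_ij = 4.1035 + 2 × 0.4558 = 5.0151
α = (3/2)·(1 − 4.1035/5.0151) = 0.27

coefficient alpha = 0.27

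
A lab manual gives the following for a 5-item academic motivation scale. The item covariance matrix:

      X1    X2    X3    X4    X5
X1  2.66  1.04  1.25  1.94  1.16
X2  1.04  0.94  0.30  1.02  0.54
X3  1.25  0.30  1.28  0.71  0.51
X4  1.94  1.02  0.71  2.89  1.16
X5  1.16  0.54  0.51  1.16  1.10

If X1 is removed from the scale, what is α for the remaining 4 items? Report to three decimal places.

α = 0.770

Remaining items: X2, X3, X4, X5 (k = 4).
ΣVar(i) = 0.94 + 1.28 + 2.89 + 1.10 = 6.21
total variance = 6.21 + 2 × 4.24 = 14.69
α (item deleted) = (4/3)·(1 − 6.21/14.69) = 0.770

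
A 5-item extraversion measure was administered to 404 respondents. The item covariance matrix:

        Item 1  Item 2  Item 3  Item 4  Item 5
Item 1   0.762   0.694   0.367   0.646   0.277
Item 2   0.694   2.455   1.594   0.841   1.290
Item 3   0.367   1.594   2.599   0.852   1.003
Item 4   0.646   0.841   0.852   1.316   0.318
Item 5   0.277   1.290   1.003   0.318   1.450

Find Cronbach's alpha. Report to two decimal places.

Cronbach's alpha = 0.81

sum of item variances = 0.762 + 2.455 + 2.599 + 1.316 + 1.450 = 8.582
Sum of off-diagonal covariances = 7.882
σ²_total = 8.582 + 2 × 7.882 = 24.346
α = (k/(k−1))·(1 − sum of item variances/σ²_total) = (5/4)·(1 − 8.582/24.346) = 0.81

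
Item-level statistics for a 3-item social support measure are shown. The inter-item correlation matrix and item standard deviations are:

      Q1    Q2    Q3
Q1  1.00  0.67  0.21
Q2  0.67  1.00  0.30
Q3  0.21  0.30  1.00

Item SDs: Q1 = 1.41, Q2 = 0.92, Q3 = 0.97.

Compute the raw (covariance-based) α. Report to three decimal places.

Σσ²ᵢ = 1.41² + 0.92² + 0.97² = 3.7754
Covariances σ_ij = r_ij · s_i · s_j:
  σ(Q1,Q2) = 0.67 × 1.41 × 0.92 = 0.8691
  σ(Q1,Q3) = 0.21 × 1.41 × 0.97 = 0.2872
  σ(Q2,Q3) = 0.30 × 0.92 × 0.97 = 0.2677
σ²_T = Σσ²ᵢ + 2·Σσ_ij = 3.7754 + 2 × 1.4240 = 6.6234
α = (3/2)·(1 − 3.7754/6.6234) = 0.645

α = 0.645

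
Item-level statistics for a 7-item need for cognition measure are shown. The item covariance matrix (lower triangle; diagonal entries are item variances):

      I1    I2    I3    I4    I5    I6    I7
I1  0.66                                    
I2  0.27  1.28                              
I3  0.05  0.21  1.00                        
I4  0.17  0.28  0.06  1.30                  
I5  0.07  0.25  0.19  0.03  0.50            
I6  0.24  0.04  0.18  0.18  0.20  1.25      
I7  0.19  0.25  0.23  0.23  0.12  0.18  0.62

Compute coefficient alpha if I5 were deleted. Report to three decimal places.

α = 0.570

Remaining items: I1, I2, I3, I4, I6, I7 (k = 6).
Σσ²ᵢ = 0.66 + 1.28 + 1.00 + 1.30 + 1.25 + 0.62 = 6.11
σ²_T = 6.11 + 2 × 2.76 = 11.63
α (item deleted) = (6/5)·(1 − 6.11/11.63) = 0.570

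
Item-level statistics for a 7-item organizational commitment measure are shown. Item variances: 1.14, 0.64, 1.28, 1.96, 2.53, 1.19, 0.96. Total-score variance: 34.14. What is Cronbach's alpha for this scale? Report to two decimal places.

Cronbach's alpha = 0.84

ΣVar(i) = 1.14 + 0.64 + 1.28 + 1.96 + 2.53 + 1.19 + 0.96 = 9.70
α = (k/(k−1))·(1 − ΣVar(i)/total variance) = (7/6)·(1 − 9.70/34.14) = 0.84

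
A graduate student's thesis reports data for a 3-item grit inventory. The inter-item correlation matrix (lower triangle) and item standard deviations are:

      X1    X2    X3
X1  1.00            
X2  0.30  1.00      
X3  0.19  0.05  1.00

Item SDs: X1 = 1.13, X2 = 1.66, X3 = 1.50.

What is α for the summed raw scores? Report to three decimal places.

Σσ²ᵢ = 1.13² + 1.66² + 1.50² = 6.2825
Covariances σ_ij = r_ij · s_i · s_j:
  σ(X1,X2) = 0.30 × 1.13 × 1.66 = 0.5627
  σ(X1,X3) = 0.19 × 1.13 × 1.50 = 0.3220
  σ(X2,X3) = 0.05 × 1.66 × 1.50 = 0.1245
σ²_T = Σσ²ᵢ + 2·Σσ_ij = 6.2825 + 2 × 1.0092 = 8.3009
α = (3/2)·(1 − 6.2825/8.3009) = 0.365

α = 0.365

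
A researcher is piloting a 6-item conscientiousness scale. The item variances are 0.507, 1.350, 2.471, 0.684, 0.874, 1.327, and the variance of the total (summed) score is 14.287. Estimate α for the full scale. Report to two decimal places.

Σσᵢ² = 0.507 + 1.350 + 2.471 + 0.684 + 0.874 + 1.327 = 7.213
α = (k/(k−1))·(1 − Σσᵢ²/total variance) = (6/5)·(1 − 7.213/14.287) = 0.59

α = 0.59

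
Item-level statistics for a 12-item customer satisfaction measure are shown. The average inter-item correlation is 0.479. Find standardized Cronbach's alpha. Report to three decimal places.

α = 0.917

Standardized α = k·r̄ / (1 + (k−1)·r̄) = 12 × 0.479 / (1 + 11 × 0.479)
  = 5.7480 / 6.2690 = 0.917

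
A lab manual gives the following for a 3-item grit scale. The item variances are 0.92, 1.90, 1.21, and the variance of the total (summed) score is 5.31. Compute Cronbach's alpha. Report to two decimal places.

ΣVar(i) = 0.92 + 1.90 + 1.21 = 4.03
α = (k/(k−1))·(1 − ΣVar(i)/total variance) = (3/2)·(1 − 4.03/5.31) = 0.36

α = 0.36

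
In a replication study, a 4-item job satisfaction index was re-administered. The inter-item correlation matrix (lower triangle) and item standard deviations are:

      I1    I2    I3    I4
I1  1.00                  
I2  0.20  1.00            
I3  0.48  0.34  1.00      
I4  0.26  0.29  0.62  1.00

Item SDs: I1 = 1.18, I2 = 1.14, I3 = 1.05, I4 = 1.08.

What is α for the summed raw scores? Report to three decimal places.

α = 0.690

Σσ²ᵢ = 1.18² + 1.14² + 1.05² + 1.08² = 4.9609
Covariances σ_ij = r_ij · s_i · s_j:
  σ(I1,I2) = 0.20 × 1.18 × 1.14 = 0.2690
  σ(I1,I3) = 0.48 × 1.18 × 1.05 = 0.5947
  σ(I1,I4) = 0.26 × 1.18 × 1.08 = 0.3313
  σ(I2,I3) = 0.34 × 1.14 × 1.05 = 0.4070
  σ(I2,I4) = 0.29 × 1.14 × 1.08 = 0.3570
  σ(I3,I4) = 0.62 × 1.05 × 1.08 = 0.7031
σ²_T = Σσ²ᵢ + 2·Σσ_ij = 4.9609 + 2 × 2.6621 = 10.2851
α = (4/3)·(1 − 4.9609/10.2851) = 0.690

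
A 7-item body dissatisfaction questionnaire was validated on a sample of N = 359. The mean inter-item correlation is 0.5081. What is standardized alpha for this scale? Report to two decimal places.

Standardized α = k·r̄ / (1 + (k−1)·r̄) = 7 × 0.5081 / (1 + 6 × 0.5081)
  = 3.5567 / 4.0486 = 0.88

standardized alpha = 0.88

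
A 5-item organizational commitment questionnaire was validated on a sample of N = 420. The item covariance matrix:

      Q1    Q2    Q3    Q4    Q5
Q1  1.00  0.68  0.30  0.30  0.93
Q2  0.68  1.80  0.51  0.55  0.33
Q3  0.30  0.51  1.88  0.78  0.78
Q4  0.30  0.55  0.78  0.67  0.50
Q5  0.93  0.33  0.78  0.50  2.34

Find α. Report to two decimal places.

Σσ²ᵢ = 1.00 + 1.80 + 1.88 + 0.67 + 2.34 = 7.69
Sum of the distinct covariances = 5.66
σ²_total = 7.69 + 2 × 5.66 = 19.01
α = (k/(k−1))·(1 − Σσ²ᵢ/σ²_total) = (5/4)·(1 − 7.69/19.01) = 0.74

α = 0.74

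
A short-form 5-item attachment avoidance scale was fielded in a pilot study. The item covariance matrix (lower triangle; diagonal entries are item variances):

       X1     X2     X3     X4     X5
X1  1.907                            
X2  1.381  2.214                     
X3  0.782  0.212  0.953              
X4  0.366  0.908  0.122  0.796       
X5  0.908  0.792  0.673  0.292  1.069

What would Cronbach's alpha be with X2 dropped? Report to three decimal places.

Remaining items: X1, X3, X4, X5 (k = 4).
Σσᵢ² = 1.907 + 0.953 + 0.796 + 1.069 = 4.725
σ²_T = 4.725 + 2 × 3.143 = 11.011
α (item deleted) = (4/3)·(1 − 4.725/11.011) = 0.761

α = 0.761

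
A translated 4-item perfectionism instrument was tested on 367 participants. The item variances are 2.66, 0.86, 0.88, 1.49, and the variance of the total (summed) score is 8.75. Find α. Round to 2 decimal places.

Σσᵢ² = 2.66 + 0.86 + 0.88 + 1.49 = 5.89
α = (k/(k−1))·(1 − Σσᵢ²/σ²_total) = (4/3)·(1 − 5.89/8.75) = 0.44

α = 0.44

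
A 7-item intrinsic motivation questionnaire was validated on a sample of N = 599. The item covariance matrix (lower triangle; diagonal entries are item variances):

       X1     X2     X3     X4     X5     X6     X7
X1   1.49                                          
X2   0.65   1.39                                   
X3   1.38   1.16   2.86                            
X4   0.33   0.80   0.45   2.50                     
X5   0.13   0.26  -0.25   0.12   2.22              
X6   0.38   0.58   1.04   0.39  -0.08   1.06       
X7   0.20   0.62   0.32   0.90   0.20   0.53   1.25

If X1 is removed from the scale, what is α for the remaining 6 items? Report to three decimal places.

Remaining items: X2, X3, X4, X5, X6, X7 (k = 6).
Σσᵢ² = 1.39 + 2.86 + 2.50 + 2.22 + 1.06 + 1.25 = 11.28
Var(T) = 11.28 + 2 × 7.04 = 25.36
α (item deleted) = (6/5)·(1 − 11.28/25.36) = 0.666

α = 0.666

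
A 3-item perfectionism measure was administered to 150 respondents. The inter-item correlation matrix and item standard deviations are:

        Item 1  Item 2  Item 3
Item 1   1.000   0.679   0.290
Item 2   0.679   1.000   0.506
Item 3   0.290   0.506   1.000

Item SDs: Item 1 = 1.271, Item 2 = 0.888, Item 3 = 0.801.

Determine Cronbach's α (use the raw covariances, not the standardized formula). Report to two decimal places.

α = 0.72

Σσ²ᵢ = 1.271² + 0.888² + 0.801² = 3.0456
Covariances σ_ij = r_ij · s_i · s_j:
  σ(Item 1,Item 2) = 0.679 × 1.271 × 0.888 = 0.7664
  σ(Item 1,Item 3) = 0.290 × 1.271 × 0.801 = 0.2952
  σ(Item 2,Item 3) = 0.506 × 0.888 × 0.801 = 0.3599
σ²_T = Σσ²ᵢ + 2·Σσ_ij = 3.0456 + 2 × 1.4215 = 5.8886
α = (3/2)·(1 − 3.0456/5.8886) = 0.72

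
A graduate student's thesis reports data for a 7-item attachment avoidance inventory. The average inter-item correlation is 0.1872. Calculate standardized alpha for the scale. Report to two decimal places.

Standardized α = k·r̄ / (1 + (k−1)·r̄) = 7 × 0.1872 / (1 + 6 × 0.1872)
  = 1.3104 / 2.1232 = 0.62

α = 0.62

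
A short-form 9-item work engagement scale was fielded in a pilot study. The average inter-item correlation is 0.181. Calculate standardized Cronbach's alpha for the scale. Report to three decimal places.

Standardized α = k·r̄ / (1 + (k−1)·r̄) = 9 × 0.181 / (1 + 8 × 0.181)
  = 1.6290 / 2.4480 = 0.665

standardized Cronbach's alpha = 0.665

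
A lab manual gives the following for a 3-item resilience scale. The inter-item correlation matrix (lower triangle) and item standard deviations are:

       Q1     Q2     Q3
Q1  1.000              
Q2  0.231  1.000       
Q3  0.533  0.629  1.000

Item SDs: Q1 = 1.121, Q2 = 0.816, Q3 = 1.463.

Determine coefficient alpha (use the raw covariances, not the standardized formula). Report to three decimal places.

Σσ²ᵢ = 1.121² + 0.816² + 1.463² = 4.0629
Covariances σ_ij = r_ij · s_i · s_j:
  σ(Q1,Q2) = 0.231 × 1.121 × 0.816 = 0.2113
  σ(Q1,Q3) = 0.533 × 1.121 × 1.463 = 0.8741
  σ(Q2,Q3) = 0.629 × 0.816 × 1.463 = 0.7509
σ²_T = Σσ²ᵢ + 2·Σσ_ij = 4.0629 + 2 × 1.8363 = 7.7355
α = (3/2)·(1 − 4.0629/7.7355) = 0.712

coefficient alpha = 0.712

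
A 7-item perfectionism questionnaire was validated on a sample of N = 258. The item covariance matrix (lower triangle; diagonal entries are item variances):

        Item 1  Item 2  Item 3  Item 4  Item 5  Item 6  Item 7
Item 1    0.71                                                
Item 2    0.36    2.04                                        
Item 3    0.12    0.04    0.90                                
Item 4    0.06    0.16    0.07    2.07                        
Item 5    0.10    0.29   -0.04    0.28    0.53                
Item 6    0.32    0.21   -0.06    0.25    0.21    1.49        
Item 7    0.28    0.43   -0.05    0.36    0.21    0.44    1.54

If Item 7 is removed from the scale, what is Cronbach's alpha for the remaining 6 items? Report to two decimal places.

Remaining items: Item 1, Item 2, Item 3, Item 4, Item 5, Item 6 (k = 6).
Σσᵢ² = 0.71 + 2.04 + 0.90 + 2.07 + 0.53 + 1.49 = 7.74
Var(T) = 7.74 + 2 × 2.37 = 12.48
α (item deleted) = (6/5)·(1 − 7.74/12.48) = 0.46

Cronbach's alpha = 0.46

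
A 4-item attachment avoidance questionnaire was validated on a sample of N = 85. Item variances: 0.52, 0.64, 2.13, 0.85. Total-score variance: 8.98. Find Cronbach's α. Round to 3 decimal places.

Σσᵢ² = 0.52 + 0.64 + 2.13 + 0.85 = 4.14
α = (k/(k−1))·(1 − Σσᵢ²/σ²_total) = (4/3)·(1 − 4.14/8.98) = 0.719

Cronbach's α = 0.719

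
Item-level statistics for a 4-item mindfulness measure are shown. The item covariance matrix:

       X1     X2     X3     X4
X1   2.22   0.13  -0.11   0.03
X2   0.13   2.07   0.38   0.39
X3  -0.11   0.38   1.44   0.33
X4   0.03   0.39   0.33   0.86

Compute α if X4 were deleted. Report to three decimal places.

Remaining items: X1, X2, X3 (k = 3).
sum of item variances = 2.22 + 2.07 + 1.44 = 5.73
total variance = 5.73 + 2 × 0.40 = 6.53
α (item deleted) = (3/2)·(1 − 5.73/6.53) = 0.184

α = 0.184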